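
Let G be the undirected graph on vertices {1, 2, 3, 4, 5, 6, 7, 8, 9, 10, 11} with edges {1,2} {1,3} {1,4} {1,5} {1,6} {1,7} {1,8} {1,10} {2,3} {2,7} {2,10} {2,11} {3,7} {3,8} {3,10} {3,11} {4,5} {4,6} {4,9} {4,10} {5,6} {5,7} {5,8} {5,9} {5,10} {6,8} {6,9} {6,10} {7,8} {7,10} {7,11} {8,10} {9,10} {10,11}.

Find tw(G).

A width-4 tree decomposition is:
Bags: B1 = {1, 4, 5, 6, 10}  B2 = {1, 5, 6, 8, 10}  B3 = {1, 5, 7, 8, 10}  B4 = {1, 3, 7, 8, 10}  B5 = {4, 5, 6, 9, 10}  B6 = {1, 2, 3, 7, 10}  B7 = {2, 3, 7, 10, 11}
Tree: B1–B2, B2–B3, B3–B4, B1–B5, B4–B6, B6–B7
The largest bag has 5 vertices, giving width 4; this decomposition certifies tw(G) ≤ 4. On the other hand G contains the 5-clique {1, 2, 3, 7, 10}. A clique must lie in a single bag of any decomposition, so no decomposition can have width below 4. Hence tw(G) = 4 exactly.

4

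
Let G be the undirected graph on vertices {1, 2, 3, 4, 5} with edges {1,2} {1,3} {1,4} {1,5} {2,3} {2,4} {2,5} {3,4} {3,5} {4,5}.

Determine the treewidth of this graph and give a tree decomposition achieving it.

With just one bag of size 5, the width is 5 − 1 = 4, so tw(G) ≤ 4. For the lower bound, the 5 vertices {1, 2, 3, 4, 5} are pairwise adjacent, and any tree decomposition puts a clique entirely inside one bag — forcing width ≥ 4. Therefore the treewidth is 4.

Treewidth 4.
One such decomposition:
Bags: B1 = {1, 2, 3, 4, 5}
Tree: (single bag)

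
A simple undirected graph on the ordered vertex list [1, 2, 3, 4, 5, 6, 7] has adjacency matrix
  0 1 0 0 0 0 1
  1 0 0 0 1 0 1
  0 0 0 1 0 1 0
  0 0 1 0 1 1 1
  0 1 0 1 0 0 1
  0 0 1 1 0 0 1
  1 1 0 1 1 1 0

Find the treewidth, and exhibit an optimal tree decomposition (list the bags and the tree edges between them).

Treewidth 2.
Bags: B1 = {4, 5, 7}  B2 = {4, 6, 7}  B3 = {2, 5, 7}  B4 = {3, 4, 6}  B5 = {1, 2, 7}
Tree: B1–B2, B1–B3, B2–B4, B3–B5

Every bag has size at most 3, so the width is 3 − 1 = 2 and tw(G) ≤ 2. For the lower bound, the 3 vertices {3, 4, 6} are pairwise adjacent, and any tree decomposition puts a clique entirely inside one bag — forcing width ≥ 2. Combining the bounds, tw(G) = 2.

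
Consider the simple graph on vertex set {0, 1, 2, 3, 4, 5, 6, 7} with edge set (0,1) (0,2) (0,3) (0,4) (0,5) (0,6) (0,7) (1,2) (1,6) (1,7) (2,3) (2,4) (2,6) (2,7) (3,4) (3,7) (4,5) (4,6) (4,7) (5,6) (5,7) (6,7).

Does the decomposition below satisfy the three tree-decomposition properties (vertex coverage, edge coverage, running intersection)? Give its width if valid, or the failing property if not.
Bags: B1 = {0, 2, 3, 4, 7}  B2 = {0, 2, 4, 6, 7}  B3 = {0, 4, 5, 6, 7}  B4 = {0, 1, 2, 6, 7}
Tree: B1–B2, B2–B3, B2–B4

Yes; width 4.

Vertex coverage: the bags together contain {0, 1, 2, 3, 4, 5, 6, 7}, the full vertex set. Edge coverage: each edge of G has both endpoints in at least one bag. Running intersection: for every vertex, the bags containing it form a connected subtree. All three properties hold, so this is a valid tree decomposition of width max|bag| − 1 = 4, and hence tw(G) ≤ 4.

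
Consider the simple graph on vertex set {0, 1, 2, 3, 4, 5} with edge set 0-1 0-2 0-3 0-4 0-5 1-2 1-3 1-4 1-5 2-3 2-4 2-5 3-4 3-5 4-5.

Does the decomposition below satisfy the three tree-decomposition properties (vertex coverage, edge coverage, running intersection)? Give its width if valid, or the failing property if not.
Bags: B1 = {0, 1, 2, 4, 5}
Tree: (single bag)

A tree decomposition must satisfy three properties: every vertex lies in some bag; for every edge, both endpoints lie together in some bag; and for every vertex, the bags containing it form a connected subtree. Here vertex 3 appears in no bag, so the decomposition is invalid.

No — vertex 3 appears in no bag.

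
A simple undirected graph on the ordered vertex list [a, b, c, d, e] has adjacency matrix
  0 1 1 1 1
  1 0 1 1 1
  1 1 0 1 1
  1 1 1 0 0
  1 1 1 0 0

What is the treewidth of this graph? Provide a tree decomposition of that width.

Each bag holds 4 vertices, so the decomposition has width 3, which upper-bounds the treewidth. For the lower bound, the 4 vertices {a, b, c, d} are pairwise adjacent, and any tree decomposition puts a clique entirely inside one bag — forcing width ≥ 3. Therefore the treewidth is 3.

Treewidth 3.
One optimal decomposition is:
Bags: B1 = {a, b, c, d}  B2 = {a, b, c, e}
Tree: B1–B2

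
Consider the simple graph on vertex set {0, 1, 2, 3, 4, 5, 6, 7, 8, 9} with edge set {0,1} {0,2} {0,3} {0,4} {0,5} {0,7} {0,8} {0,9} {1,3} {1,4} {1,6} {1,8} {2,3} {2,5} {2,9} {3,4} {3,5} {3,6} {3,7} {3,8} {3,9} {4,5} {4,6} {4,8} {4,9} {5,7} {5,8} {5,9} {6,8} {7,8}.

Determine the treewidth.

A width-4 tree decomposition is:
Bags: B1 = {0, 1, 3, 4, 8}  B2 = {0, 3, 4, 5, 8}  B3 = {0, 3, 4, 5, 9}  B4 = {1, 3, 4, 6, 8}  B5 = {0, 2, 3, 5, 9}  B6 = {0, 3, 5, 7, 8}
Tree: B1–B2, B2–B3, B1–B4, B3–B5, B2–B6
Each bag holds 5 vertices, so the decomposition has width 4, which upper-bounds the treewidth. For the lower bound, the 5 vertices {0, 1, 3, 4, 8} are pairwise adjacent, and any tree decomposition puts a clique entirely inside one bag — forcing width ≥ 4. The upper and lower bounds meet at 4, so that is the treewidth.

4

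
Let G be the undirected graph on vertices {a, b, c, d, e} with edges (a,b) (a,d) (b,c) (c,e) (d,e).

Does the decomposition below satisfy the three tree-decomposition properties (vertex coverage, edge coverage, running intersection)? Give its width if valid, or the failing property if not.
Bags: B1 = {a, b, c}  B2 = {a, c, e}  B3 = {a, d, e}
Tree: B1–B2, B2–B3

Vertex coverage: the bags together contain {a, b, c, d, e}, the full vertex set. Edge coverage: each edge of G has both endpoints in at least one bag. Running intersection: for every vertex, the bags containing it form a connected subtree. All three properties hold, so this is a valid tree decomposition of width max|bag| − 1 = 2, and hence tw(G) ≤ 2.

Yes; width 2.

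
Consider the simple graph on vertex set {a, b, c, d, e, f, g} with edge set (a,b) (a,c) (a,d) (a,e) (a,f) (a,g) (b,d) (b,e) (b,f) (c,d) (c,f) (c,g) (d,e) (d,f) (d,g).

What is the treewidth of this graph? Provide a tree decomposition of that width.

Treewidth 3.
Bags: B1 = {a, b, d, f}  B2 = {a, c, d, f}  B3 = {a, b, d, e}  B4 = {a, c, d, g}
Tree: B1–B2, B1–B3, B2–B4

The largest bag has 4 vertices, giving width 3; this decomposition certifies tw(G) ≤ 3. For the lower bound, the 4 vertices {a, c, d, g} are pairwise adjacent, and any tree decomposition puts a clique entirely inside one bag — forcing width ≥ 3. The upper and lower bounds meet at 3, so that is the treewidth.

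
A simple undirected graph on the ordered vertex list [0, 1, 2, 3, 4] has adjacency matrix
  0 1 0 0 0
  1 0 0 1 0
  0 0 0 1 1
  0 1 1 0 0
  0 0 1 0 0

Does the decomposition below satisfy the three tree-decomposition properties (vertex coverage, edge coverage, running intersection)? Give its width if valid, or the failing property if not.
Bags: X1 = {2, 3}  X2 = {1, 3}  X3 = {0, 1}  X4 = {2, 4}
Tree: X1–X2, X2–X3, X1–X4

Vertex coverage: the bags together contain {0, 1, 2, 3, 4}, the full vertex set. Edge coverage: each edge of G has both endpoints in at least one bag. Running intersection: for every vertex, the bags containing it form a connected subtree. All three properties hold, so this is a valid tree decomposition of width max|bag| − 1 = 1, and hence tw(G) ≤ 1.

Yes; width 1.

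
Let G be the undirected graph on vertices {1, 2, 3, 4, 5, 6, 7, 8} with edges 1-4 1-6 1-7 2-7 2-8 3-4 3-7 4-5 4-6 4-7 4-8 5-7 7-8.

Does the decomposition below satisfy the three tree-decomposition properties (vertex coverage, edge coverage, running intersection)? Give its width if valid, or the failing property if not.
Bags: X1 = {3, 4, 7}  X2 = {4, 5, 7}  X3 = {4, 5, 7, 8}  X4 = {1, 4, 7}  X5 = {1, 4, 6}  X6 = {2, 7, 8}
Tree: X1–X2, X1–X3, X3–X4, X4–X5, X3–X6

A tree decomposition must satisfy three properties: every vertex lies in some bag; for every edge, both endpoints lie together in some bag; and for every vertex, the bags containing it form a connected subtree. Here bags containing vertex 5 are not connected in the tree, so the decomposition is invalid.

No — bags containing vertex 5 are not connected in the tree.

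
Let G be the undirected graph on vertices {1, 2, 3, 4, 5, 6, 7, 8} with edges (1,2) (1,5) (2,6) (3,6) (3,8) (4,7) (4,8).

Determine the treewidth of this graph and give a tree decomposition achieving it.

Treewidth 1.
One such decomposition:
Bags: B1 = {1, 5}  B2 = {1, 2}  B3 = {2, 6}  B4 = {3, 6}  B5 = {3, 8}  B6 = {4, 8}  B7 = {4, 7}
Tree: B1–B2, B2–B3, B3–B4, B4–B5, B5–B6, B6–B7

Every bag has size at most 2, so the width is 2 − 1 = 1 and tw(G) ≤ 1. Since G has at least one edge (e.g. 5–1), it is not an edgeless graph, so tw(G) ≥ 1. The upper and lower bounds meet at 1, so that is the treewidth.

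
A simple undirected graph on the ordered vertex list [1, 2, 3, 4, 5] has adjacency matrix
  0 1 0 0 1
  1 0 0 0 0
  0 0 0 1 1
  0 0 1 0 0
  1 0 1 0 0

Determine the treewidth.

1

A width-1 tree decomposition is:
Bags: B1 = {1, 5}  B2 = {3, 5}  B3 = {3, 4}  B4 = {1, 2}
Tree: B1–B2, B2–B3, B1–B4
Each bag holds 2 vertices, so the decomposition has width 1, which upper-bounds the treewidth. Since G has at least one edge (e.g. 5–1), it is not an edgeless graph, so tw(G) ≥ 1. Therefore the treewidth is 1.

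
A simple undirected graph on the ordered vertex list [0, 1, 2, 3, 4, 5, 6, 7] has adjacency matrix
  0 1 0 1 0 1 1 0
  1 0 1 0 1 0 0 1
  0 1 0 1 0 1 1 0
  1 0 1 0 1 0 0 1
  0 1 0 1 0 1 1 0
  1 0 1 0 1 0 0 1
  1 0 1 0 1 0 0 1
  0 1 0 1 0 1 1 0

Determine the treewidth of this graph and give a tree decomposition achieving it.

Treewidth 4.
One such decomposition:
Bags: B1 = {0, 1, 2, 4, 7}  B2 = {0, 2, 4, 5, 7}  B3 = {0, 2, 3, 4, 7}  B4 = {0, 2, 4, 6, 7}
Tree: B1–B2, B2–B3, B3–B4

The largest bag has 5 vertices, giving width 4; this decomposition certifies tw(G) ≤ 4. For the lower bound: the 5 vertex sets {1,4}, {5,7}, {0,3}, {2}, {6} are disjoint, each induces a connected subgraph, and every pair is joined by at least one edge of G. Contracting each set to a single vertex therefore yields K_{5} as a minor, and since treewidth is minor-monotone, tw(G) ≥ tw(K_{5}) = 4. Hence tw(G) = 4 exactly.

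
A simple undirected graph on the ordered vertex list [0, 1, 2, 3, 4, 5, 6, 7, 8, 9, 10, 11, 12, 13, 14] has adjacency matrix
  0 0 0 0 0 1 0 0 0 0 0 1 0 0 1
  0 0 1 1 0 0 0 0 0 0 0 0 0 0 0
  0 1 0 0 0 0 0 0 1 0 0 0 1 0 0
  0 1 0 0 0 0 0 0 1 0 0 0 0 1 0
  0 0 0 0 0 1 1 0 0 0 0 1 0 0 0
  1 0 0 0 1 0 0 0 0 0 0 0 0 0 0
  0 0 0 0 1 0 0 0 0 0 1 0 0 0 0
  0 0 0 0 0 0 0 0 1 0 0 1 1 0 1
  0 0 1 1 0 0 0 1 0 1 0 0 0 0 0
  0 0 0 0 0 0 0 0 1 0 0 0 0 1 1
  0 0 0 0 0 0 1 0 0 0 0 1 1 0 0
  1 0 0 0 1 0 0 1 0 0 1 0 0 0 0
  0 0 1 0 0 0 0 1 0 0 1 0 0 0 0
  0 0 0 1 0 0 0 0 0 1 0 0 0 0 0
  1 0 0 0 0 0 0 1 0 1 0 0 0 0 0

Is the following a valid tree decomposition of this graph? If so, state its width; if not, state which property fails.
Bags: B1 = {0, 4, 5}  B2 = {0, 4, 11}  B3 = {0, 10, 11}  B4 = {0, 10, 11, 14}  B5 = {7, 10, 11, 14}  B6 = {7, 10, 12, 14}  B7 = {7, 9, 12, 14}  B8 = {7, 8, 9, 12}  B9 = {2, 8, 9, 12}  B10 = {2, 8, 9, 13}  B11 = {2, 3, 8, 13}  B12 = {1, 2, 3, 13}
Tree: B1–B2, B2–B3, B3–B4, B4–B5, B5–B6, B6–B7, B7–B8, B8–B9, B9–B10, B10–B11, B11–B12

No — vertex 6 appears in no bag.

A tree decomposition must satisfy three properties: every vertex lies in some bag; for every edge, both endpoints lie together in some bag; and for every vertex, the bags containing it form a connected subtree. Here vertex 6 appears in no bag, so the decomposition is invalid.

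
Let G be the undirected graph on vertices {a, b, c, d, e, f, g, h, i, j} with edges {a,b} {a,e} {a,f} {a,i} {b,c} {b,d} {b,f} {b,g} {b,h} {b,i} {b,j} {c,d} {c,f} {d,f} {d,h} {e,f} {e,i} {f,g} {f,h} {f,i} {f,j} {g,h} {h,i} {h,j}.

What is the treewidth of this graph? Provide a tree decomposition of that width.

Every bag has size at most 4, so the width is 4 − 1 = 3 and tw(G) ≤ 3. On the other hand G contains the 4-clique {a, e, f, i}. A clique must lie in a single bag of any decomposition, so no decomposition can have width below 3. Therefore the treewidth is 3.

Treewidth 3.
One optimal decomposition is:
Bags: B1 = {b, f, h, i}  B2 = {b, d, f, h}  B3 = {b, c, d, f}  B4 = {b, f, g, h}  B5 = {a, b, f, i}  B6 = {a, e, f, i}  B7 = {b, f, h, j}
Tree: B1–B2, B2–B3, B1–B4, B1–B5, B5–B6, B2–B7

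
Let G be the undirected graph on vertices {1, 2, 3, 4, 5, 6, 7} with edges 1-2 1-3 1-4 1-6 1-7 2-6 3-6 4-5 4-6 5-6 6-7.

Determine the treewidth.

A width-2 tree decomposition is:
Bags: B1 = {1, 3, 6}  B2 = {1, 4, 6}  B3 = {4, 5, 6}  B4 = {1, 2, 6}  B5 = {1, 6, 7}
Tree: B1–B2, B2–B3, B2–B4, B4–B5
Every bag has size at most 3, so the width is 3 − 1 = 2 and tw(G) ≤ 2. For the lower bound, the 3 vertices {1, 2, 6} are pairwise adjacent, and any tree decomposition puts a clique entirely inside one bag — forcing width ≥ 2. Hence tw(G) = 2 exactly.

2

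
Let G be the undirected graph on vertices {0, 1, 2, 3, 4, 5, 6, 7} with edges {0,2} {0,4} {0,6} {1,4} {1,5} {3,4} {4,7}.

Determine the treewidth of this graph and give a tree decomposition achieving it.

Treewidth 1.
One such decomposition:
Bags: B1 = {1, 4}  B2 = {3, 4}  B3 = {1, 5}  B4 = {0, 4}  B5 = {4, 7}  B6 = {0, 2}  B7 = {0, 6}
Tree: B1–B2, B1–B3, B1–B4, B1–B5, B4–B6, B6–B7

Every bag has size at most 2, so the width is 2 − 1 = 1 and tw(G) ≤ 1. Since G has at least one edge (e.g. 4–1), it is not an edgeless graph, so tw(G) ≥ 1. Combining the bounds, tw(G) = 1.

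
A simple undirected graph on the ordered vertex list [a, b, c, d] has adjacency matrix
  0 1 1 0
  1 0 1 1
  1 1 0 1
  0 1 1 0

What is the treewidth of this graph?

A width-2 tree decomposition is:
Bags: B1 = {b, c, d}  B2 = {a, b, c}
Tree: B1–B2
Every bag has size at most 3, so the width is 3 − 1 = 2 and tw(G) ≤ 2. For the lower bound, the 3 vertices {b, c, d} are pairwise adjacent, and any tree decomposition puts a clique entirely inside one bag — forcing width ≥ 2. Therefore the treewidth is 2.

2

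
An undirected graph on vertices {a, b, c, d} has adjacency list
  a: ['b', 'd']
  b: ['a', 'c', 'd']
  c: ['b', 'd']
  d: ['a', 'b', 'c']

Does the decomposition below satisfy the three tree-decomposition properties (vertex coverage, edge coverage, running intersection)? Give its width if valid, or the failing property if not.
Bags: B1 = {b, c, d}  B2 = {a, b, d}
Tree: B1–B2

Yes; width 2.

Every vertex of G appears in some bag (union = {a, b, c, d}); every edge is covered by a bag; and for each vertex v the set of bags containing v is connected in the bag tree. The decomposition is therefore valid. The largest bag has 3 vertices, so the width is 2.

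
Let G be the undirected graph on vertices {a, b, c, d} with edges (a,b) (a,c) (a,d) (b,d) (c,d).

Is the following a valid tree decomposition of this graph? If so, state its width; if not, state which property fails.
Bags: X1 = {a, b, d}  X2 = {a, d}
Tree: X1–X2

A tree decomposition must satisfy three properties: every vertex lies in some bag; for every edge, both endpoints lie together in some bag; and for every vertex, the bags containing it form a connected subtree. Here vertex c appears in no bag, so the decomposition is invalid.

No — vertex c appears in no bag.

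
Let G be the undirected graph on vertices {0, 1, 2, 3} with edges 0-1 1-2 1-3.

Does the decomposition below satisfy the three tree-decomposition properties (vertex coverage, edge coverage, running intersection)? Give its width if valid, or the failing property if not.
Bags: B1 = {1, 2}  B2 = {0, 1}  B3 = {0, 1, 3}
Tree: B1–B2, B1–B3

No — bags containing vertex 0 are not connected in the tree.

A tree decomposition must satisfy three properties: every vertex lies in some bag; for every edge, both endpoints lie together in some bag; and for every vertex, the bags containing it form a connected subtree. Here bags containing vertex 0 are not connected in the tree, so the decomposition is invalid.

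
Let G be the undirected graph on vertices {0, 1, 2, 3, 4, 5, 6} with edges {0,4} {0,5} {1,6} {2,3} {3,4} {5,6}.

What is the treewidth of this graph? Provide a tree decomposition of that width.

Treewidth 1.
Bags: B1 = {1, 6}  B2 = {5, 6}  B3 = {0, 5}  B4 = {0, 4}  B5 = {3, 4}  B6 = {2, 3}
Tree: B1–B2, B2–B3, B3–B4, B4–B5, B5–B6

Every bag has size at most 2, so the width is 2 − 1 = 1 and tw(G) ≤ 1. Since G has at least one edge (e.g. 1–6), it is not an edgeless graph, so tw(G) ≥ 1. Hence tw(G) = 1 exactly.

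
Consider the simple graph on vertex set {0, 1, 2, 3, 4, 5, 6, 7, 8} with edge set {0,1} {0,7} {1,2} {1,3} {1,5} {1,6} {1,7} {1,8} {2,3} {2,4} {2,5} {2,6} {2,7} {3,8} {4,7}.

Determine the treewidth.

A width-2 tree decomposition is:
Bags: B1 = {1, 3, 8}  B2 = {1, 2, 3}  B3 = {1, 2, 7}  B4 = {1, 2, 5}  B5 = {2, 4, 7}  B6 = {0, 1, 7}  B7 = {1, 2, 6}
Tree: B1–B2, B2–B3, B3–B4, B3–B5, B3–B6, B2–B7
Each bag holds 3 vertices, so the decomposition has width 2, which upper-bounds the treewidth. Conversely, {0, 1, 7} is a clique of size 3, and the vertices of any clique must share a bag in every tree decomposition; so some bag has ≥ 3 vertices and tw(G) ≥ 2. The upper and lower bounds meet at 2, so that is the treewidth.

2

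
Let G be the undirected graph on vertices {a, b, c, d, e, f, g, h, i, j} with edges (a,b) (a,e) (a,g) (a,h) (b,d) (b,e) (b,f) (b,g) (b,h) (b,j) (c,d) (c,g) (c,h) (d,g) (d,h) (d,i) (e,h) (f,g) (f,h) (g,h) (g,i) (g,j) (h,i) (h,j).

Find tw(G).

3

A width-3 tree decomposition is:
Bags: B1 = {a, b, e, h}  B2 = {a, b, g, h}  B3 = {b, d, g, h}  B4 = {c, d, g, h}  B5 = {b, g, h, j}  B6 = {b, f, g, h}  B7 = {d, g, h, i}
Tree: B1–B2, B2–B3, B3–B4, B2–B5, B5–B6, B3–B7
Each bag holds 4 vertices, so the decomposition has width 3, which upper-bounds the treewidth. For the lower bound, the 4 vertices {c, d, g, h} are pairwise adjacent, and any tree decomposition puts a clique entirely inside one bag — forcing width ≥ 3. Hence tw(G) = 3 exactly.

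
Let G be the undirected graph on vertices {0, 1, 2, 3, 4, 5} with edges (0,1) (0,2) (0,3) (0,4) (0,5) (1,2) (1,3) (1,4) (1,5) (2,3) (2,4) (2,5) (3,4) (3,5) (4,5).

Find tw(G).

5

A width-5 tree decomposition is:
Bags: B1 = {0, 1, 2, 3, 4, 5}
Tree: (single bag)
A single bag containing all 6 vertices is trivially a valid decomposition of width 5. For the lower bound, the 6 vertices {0, 1, 2, 3, 4, 5} are pairwise adjacent, and any tree decomposition puts a clique entirely inside one bag — forcing width ≥ 5. Therefore the treewidth is 5.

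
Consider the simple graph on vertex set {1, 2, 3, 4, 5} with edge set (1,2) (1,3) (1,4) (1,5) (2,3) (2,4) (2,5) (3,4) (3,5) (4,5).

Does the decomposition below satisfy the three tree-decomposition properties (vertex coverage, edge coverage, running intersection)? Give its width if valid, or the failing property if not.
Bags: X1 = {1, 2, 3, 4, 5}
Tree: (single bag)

Checking the three conditions: (i) the bags cover all of {1, 2, 3, 4, 5}; (ii) for each edge, some bag contains both endpoints; (iii) the bags containing any fixed vertex form a subtree. All hold, so the decomposition is valid with width 5 − 1 = 4.

Yes; width 4.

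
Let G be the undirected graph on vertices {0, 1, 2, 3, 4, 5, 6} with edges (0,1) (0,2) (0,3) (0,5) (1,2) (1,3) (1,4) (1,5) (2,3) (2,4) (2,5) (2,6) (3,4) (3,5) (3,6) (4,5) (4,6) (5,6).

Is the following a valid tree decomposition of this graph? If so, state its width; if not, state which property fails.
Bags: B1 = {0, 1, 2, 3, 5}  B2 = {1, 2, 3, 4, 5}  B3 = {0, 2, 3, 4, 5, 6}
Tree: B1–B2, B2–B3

No — bags containing vertex 0 are not connected in the tree.

A tree decomposition must satisfy three properties: every vertex lies in some bag; for every edge, both endpoints lie together in some bag; and for every vertex, the bags containing it form a connected subtree. Here bags containing vertex 0 are not connected in the tree, so the decomposition is invalid.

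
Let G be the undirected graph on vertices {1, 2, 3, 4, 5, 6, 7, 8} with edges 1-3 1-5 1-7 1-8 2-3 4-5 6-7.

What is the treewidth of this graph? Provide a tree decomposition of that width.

Treewidth 1.
Bags: B1 = {1, 3}  B2 = {2, 3}  B3 = {1, 5}  B4 = {4, 5}  B5 = {1, 7}  B6 = {1, 8}  B7 = {6, 7}
Tree: B1–B2, B1–B3, B3–B4, B3–B5, B1–B6, B5–B7

Each bag holds 2 vertices, so the decomposition has width 1, which upper-bounds the treewidth. Any graph with an edge has treewidth ≥ 1, and G has the edge 1–3. Hence tw(G) = 1 exactly.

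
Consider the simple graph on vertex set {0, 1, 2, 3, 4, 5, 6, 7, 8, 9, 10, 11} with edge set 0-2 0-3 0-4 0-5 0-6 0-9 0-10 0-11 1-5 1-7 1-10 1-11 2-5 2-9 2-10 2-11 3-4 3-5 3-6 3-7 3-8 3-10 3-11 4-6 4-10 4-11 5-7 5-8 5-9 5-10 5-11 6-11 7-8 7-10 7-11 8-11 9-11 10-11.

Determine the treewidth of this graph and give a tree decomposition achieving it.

Treewidth 4.
Bags: B1 = {0, 2, 5, 9, 11}  B2 = {0, 2, 5, 10, 11}  B3 = {0, 3, 5, 10, 11}  B4 = {0, 3, 4, 10, 11}  B5 = {3, 5, 7, 10, 11}  B6 = {1, 5, 7, 10, 11}  B7 = {3, 5, 7, 8, 11}  B8 = {0, 3, 4, 6, 11}
Tree: B1–B2, B2–B3, B3–B4, B3–B5, B5–B6, B5–B7, B4–B8

Each bag holds 5 vertices, so the decomposition has width 4, which upper-bounds the treewidth. For the lower bound, the 5 vertices {0, 3, 4, 10, 11} are pairwise adjacent, and any tree decomposition puts a clique entirely inside one bag — forcing width ≥ 4. Hence tw(G) = 4 exactly.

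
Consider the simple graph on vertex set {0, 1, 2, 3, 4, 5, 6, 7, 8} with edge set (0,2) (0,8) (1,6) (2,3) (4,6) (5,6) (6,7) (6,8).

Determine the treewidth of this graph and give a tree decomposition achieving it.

Treewidth 1.
One optimal decomposition is:
Bags: B1 = {6, 8}  B2 = {5, 6}  B3 = {0, 8}  B4 = {1, 6}  B5 = {6, 7}  B6 = {4, 6}  B7 = {0, 2}  B8 = {2, 3}
Tree: B1–B2, B1–B3, B2–B4, B2–B5, B1–B6, B3–B7, B7–B8

Each bag holds 2 vertices, so the decomposition has width 1, which upper-bounds the treewidth. Since G has at least one edge (e.g. 6–8), it is not an edgeless graph, so tw(G) ≥ 1. Hence tw(G) = 1 exactly.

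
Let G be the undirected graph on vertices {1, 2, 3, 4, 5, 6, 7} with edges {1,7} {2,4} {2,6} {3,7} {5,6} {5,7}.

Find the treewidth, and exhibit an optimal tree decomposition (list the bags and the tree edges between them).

The largest bag has 2 vertices, giving width 1; this decomposition certifies tw(G) ≤ 1. G has an edge, so its treewidth is at least 1. Combining the bounds, tw(G) = 1.

Treewidth 1.
One optimal decomposition is:
Bags: B1 = {2, 6}  B2 = {2, 4}  B3 = {5, 6}  B4 = {5, 7}  B5 = {1, 7}  B6 = {3, 7}
Tree: B1–B2, B1–B3, B3–B4, B4–B5, B5–B6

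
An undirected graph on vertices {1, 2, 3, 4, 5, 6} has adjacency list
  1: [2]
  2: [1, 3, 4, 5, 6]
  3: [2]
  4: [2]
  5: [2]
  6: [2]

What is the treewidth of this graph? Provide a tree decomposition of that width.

The largest bag has 2 vertices, giving width 1; this decomposition certifies tw(G) ≤ 1. Since G has at least one edge (e.g. 1–2), it is not an edgeless graph, so tw(G) ≥ 1. Hence tw(G) = 1 exactly.

Treewidth 1.
One optimal decomposition is:
Bags: B1 = {1, 2}  B2 = {2, 5}  B3 = {2, 3}  B4 = {2, 4}  B5 = {2, 6}
Tree: B1–B2, B1–B3, B1–B4, B1–B5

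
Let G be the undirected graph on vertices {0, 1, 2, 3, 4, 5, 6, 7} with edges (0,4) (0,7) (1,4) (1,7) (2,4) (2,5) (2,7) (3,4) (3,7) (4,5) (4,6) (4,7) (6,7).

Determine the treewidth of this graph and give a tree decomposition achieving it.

Treewidth 2.
One optimal decomposition is:
Bags: B1 = {2, 4, 7}  B2 = {3, 4, 7}  B3 = {2, 4, 5}  B4 = {1, 4, 7}  B5 = {0, 4, 7}  B6 = {4, 6, 7}
Tree: B1–B2, B1–B3, B1–B4, B1–B5, B4–B6

Every bag has size at most 3, so the width is 3 − 1 = 2 and tw(G) ≤ 2. On the other hand G contains the 3-clique {2, 4, 5}. A clique must lie in a single bag of any decomposition, so no decomposition can have width below 2. Therefore the treewidth is 2.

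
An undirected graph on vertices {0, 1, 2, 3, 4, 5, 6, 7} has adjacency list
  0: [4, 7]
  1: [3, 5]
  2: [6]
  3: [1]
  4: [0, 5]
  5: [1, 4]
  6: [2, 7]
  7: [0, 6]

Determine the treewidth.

1

A width-1 tree decomposition is:
Bags: B1 = {1, 3}  B2 = {1, 5}  B3 = {4, 5}  B4 = {0, 4}  B5 = {0, 7}  B6 = {6, 7}  B7 = {2, 6}
Tree: B1–B2, B2–B3, B3–B4, B4–B5, B5–B6, B6–B7
Each bag holds 2 vertices, so the decomposition has width 1, which upper-bounds the treewidth. G has an edge, so its treewidth is at least 1. The upper and lower bounds meet at 1, so that is the treewidth.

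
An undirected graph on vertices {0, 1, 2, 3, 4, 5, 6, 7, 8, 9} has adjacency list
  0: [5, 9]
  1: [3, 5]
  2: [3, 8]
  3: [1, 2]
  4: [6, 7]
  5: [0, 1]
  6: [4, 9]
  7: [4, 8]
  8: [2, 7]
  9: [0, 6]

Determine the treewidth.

2

A width-2 tree decomposition is:
Bags: B1 = {4, 7, 8}  B2 = {4, 6, 8}  B3 = {6, 8, 9}  B4 = {0, 8, 9}  B5 = {0, 5, 8}  B6 = {1, 5, 8}  B7 = {1, 3, 8}  B8 = {2, 3, 8}
Tree: B1–B2, B2–B3, B3–B4, B4–B5, B5–B6, B6–B7, B7–B8
Each bag holds 3 vertices, so the decomposition has width 2, which upper-bounds the treewidth. Since 8–7–4–6–9–0–5–1–3–2–8 is a cycle in G, G is not acyclic. Forests are exactly the graphs of treewidth ≤ 1, so tw(G) ≥ 2. Therefore the treewidth is 2.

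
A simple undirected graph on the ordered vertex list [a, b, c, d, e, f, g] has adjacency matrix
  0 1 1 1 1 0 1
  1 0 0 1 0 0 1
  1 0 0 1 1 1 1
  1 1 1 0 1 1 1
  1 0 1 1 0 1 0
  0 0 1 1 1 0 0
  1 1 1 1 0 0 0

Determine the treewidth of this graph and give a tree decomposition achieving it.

Treewidth 3.
One such decomposition:
Bags: B1 = {a, c, d, e}  B2 = {a, c, d, g}  B3 = {a, b, d, g}  B4 = {c, d, e, f}
Tree: B1–B2, B2–B3, B1–B4

The largest bag has 4 vertices, giving width 3; this decomposition certifies tw(G) ≤ 3. On the other hand G contains the 4-clique {a, c, d, g}. A clique must lie in a single bag of any decomposition, so no decomposition can have width below 3. Hence tw(G) = 3 exactly.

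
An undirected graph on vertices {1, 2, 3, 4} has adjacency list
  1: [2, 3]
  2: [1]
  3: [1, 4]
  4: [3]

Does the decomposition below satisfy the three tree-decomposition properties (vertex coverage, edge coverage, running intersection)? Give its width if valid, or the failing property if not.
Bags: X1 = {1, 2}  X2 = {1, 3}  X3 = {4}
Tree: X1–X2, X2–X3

No — edge (3,4) lies in no bag.

A tree decomposition must satisfy three properties: every vertex lies in some bag; for every edge, both endpoints lie together in some bag; and for every vertex, the bags containing it form a connected subtree. Here edge (3,4) lies in no bag, so the decomposition is invalid.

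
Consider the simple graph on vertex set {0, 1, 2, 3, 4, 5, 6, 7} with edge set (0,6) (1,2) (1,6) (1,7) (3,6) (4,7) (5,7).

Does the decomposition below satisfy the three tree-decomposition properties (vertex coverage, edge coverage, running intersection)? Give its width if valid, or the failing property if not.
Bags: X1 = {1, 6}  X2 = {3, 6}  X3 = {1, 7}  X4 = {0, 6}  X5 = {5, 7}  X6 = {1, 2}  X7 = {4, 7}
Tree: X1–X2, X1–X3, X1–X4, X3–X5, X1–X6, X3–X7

Yes; width 1.

Vertex coverage: the bags together contain {0, 1, 2, 3, 4, 5, 6, 7}, the full vertex set. Edge coverage: each edge of G has both endpoints in at least one bag. Running intersection: for every vertex, the bags containing it form a connected subtree. All three properties hold, so this is a valid tree decomposition of width max|bag| − 1 = 1, and hence tw(G) ≤ 1.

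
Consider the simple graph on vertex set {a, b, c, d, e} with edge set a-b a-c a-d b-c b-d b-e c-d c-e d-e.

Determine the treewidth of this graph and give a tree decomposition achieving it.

Treewidth 3.
Bags: B1 = {b, c, d, e}  B2 = {a, b, c, d}
Tree: B1–B2

Each bag holds 4 vertices, so the decomposition has width 3, which upper-bounds the treewidth. On the other hand G contains the 4-clique {b, c, d, e}. A clique must lie in a single bag of any decomposition, so no decomposition can have width below 3. The upper and lower bounds meet at 3, so that is the treewidth.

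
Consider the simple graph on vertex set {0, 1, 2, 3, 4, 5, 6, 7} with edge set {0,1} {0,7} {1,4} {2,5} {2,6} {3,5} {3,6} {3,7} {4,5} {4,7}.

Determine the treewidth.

A width-2 tree decomposition is:
Bags: B1 = {0, 1, 4}  B2 = {0, 4, 7}  B3 = {4, 5, 7}  B4 = {3, 5, 7}  B5 = {2, 3, 5}  B6 = {2, 3, 6}
Tree: B1–B2, B2–B3, B3–B4, B4–B5, B5–B6
The largest bag has 3 vertices, giving width 2; this decomposition certifies tw(G) ≤ 2. Since 1–0–7–4–1 is a cycle in G, G is not acyclic. Forests are exactly the graphs of treewidth ≤ 1, so tw(G) ≥ 2. Combining the bounds, tw(G) = 2.

2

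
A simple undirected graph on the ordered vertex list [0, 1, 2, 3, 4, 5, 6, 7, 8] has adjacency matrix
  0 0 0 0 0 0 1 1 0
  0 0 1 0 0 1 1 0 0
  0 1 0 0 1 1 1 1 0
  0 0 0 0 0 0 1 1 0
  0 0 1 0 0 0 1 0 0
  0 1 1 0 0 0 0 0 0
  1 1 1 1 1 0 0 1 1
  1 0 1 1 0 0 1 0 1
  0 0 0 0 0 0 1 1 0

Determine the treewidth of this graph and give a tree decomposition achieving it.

Treewidth 2.
One such decomposition:
Bags: B1 = {2, 6, 7}  B2 = {2, 4, 6}  B3 = {3, 6, 7}  B4 = {1, 2, 6}  B5 = {1, 2, 5}  B6 = {6, 7, 8}  B7 = {0, 6, 7}
Tree: B1–B2, B1–B3, B1–B4, B4–B5, B1–B6, B3–B7

Each bag holds 3 vertices, so the decomposition has width 2, which upper-bounds the treewidth. For the lower bound, the 3 vertices {1, 2, 5} are pairwise adjacent, and any tree decomposition puts a clique entirely inside one bag — forcing width ≥ 2. The upper and lower bounds meet at 2, so that is the treewidth.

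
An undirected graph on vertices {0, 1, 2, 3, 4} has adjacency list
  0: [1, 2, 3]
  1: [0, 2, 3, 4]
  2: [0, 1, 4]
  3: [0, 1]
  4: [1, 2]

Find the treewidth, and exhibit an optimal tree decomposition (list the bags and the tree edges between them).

The largest bag has 3 vertices, giving width 2; this decomposition certifies tw(G) ≤ 2. Conversely, {0, 1, 2} is a clique of size 3, and the vertices of any clique must share a bag in every tree decomposition; so some bag has ≥ 3 vertices and tw(G) ≥ 2. Combining the bounds, tw(G) = 2.

Treewidth 2.
Bags: B1 = {1, 2, 4}  B2 = {0, 1, 2}  B3 = {0, 1, 3}
Tree: B1–B2, B2–B3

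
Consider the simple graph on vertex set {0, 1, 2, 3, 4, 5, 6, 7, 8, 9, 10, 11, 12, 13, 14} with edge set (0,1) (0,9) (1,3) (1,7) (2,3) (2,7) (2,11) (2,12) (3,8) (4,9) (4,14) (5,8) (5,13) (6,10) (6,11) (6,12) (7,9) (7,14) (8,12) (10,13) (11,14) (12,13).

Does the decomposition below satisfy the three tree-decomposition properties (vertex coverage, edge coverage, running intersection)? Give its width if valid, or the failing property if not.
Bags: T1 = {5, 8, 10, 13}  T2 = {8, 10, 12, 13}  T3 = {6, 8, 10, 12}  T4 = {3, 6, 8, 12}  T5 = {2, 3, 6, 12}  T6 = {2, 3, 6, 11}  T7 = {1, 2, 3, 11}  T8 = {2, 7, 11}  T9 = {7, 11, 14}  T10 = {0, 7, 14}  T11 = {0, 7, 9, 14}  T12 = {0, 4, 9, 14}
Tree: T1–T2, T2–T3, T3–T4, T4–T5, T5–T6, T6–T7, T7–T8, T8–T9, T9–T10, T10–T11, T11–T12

A tree decomposition must satisfy three properties: every vertex lies in some bag; for every edge, both endpoints lie together in some bag; and for every vertex, the bags containing it form a connected subtree. Here edge (1,7) lies in no bag, so the decomposition is invalid.

No — edge (1,7) lies in no bag.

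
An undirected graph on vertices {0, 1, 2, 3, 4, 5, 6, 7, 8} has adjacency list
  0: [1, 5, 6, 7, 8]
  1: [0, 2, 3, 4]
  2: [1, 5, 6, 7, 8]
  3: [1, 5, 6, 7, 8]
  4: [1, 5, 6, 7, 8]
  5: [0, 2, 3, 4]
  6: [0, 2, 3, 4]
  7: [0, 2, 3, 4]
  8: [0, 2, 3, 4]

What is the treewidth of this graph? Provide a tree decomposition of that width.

Each bag holds 5 vertices, so the decomposition has width 4, which upper-bounds the treewidth. For the lower bound: the 5 vertex sets {3,6}, {2,5}, {0,1}, {4}, {8} are disjoint, each induces a connected subgraph, and every pair is joined by at least one edge of G. Contracting each set to a single vertex therefore yields K_{5} as a minor, and since treewidth is minor-monotone, tw(G) ≥ tw(K_{5}) = 4. The upper and lower bounds meet at 4, so that is the treewidth.

Treewidth 4.
Bags: B1 = {0, 2, 3, 4, 6}  B2 = {0, 2, 3, 4, 5}  B3 = {0, 1, 2, 3, 4}  B4 = {0, 2, 3, 4, 8}  B5 = {0, 2, 3, 4, 7}
Tree: B1–B2, B2–B3, B3–B4, B4–B5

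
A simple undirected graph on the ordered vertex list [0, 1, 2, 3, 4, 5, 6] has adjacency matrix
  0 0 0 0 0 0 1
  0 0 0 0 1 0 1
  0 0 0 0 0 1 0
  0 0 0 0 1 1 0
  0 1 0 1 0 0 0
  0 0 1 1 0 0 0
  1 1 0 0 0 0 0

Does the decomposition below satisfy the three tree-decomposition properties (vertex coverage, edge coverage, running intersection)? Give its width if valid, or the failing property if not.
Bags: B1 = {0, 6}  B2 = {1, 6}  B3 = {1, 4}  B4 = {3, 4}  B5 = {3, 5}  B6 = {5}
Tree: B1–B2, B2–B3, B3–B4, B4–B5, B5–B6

A tree decomposition must satisfy three properties: every vertex lies in some bag; for every edge, both endpoints lie together in some bag; and for every vertex, the bags containing it form a connected subtree. Here vertex 2 appears in no bag, so the decomposition is invalid.

No — vertex 2 appears in no bag.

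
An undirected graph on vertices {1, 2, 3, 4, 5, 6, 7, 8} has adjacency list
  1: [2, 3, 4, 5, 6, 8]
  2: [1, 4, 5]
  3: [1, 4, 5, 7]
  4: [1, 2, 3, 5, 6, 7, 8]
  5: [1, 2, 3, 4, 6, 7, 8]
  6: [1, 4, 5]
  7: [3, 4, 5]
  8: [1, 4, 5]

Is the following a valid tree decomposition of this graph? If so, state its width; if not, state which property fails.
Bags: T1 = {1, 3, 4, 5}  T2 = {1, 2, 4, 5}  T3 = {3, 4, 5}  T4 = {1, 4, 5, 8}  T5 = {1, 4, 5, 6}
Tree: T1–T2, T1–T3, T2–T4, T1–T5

No — vertex 7 appears in no bag.

A tree decomposition must satisfy three properties: every vertex lies in some bag; for every edge, both endpoints lie together in some bag; and for every vertex, the bags containing it form a connected subtree. Here vertex 7 appears in no bag, so the decomposition is invalid.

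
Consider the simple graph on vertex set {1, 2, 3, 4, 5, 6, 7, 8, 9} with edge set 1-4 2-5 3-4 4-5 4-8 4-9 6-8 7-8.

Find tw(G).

A width-1 tree decomposition is:
Bags: B1 = {4, 8}  B2 = {4, 5}  B3 = {1, 4}  B4 = {3, 4}  B5 = {7, 8}  B6 = {2, 5}  B7 = {4, 9}  B8 = {6, 8}
Tree: B1–B2, B2–B3, B3–B4, B1–B5, B2–B6, B4–B7, B1–B8
Each bag holds 2 vertices, so the decomposition has width 1, which upper-bounds the treewidth. Any graph with an edge has treewidth ≥ 1, and G has the edge 4–8. Hence tw(G) = 1 exactly.

1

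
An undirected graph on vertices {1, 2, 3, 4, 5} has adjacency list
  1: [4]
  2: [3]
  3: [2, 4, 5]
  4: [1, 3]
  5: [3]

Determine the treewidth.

A width-1 tree decomposition is:
Bags: B1 = {3, 5}  B2 = {3, 4}  B3 = {1, 4}  B4 = {2, 3}
Tree: B1–B2, B2–B3, B2–B4
The largest bag has 2 vertices, giving width 1; this decomposition certifies tw(G) ≤ 1. G has an edge, so its treewidth is at least 1. The upper and lower bounds meet at 1, so that is the treewidth.

1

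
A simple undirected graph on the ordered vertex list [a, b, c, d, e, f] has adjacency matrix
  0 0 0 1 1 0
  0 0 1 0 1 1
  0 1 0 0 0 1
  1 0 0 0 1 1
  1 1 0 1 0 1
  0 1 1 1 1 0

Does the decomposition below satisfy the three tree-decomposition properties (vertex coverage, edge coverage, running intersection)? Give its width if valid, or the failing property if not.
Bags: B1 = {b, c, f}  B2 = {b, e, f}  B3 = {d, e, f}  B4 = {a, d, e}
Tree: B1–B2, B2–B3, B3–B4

Yes; width 2.

Checking the three conditions: (i) the bags cover all of {a, b, c, d, e, f}; (ii) for each edge, some bag contains both endpoints; (iii) the bags containing any fixed vertex form a subtree. All hold, so the decomposition is valid with width 3 − 1 = 2.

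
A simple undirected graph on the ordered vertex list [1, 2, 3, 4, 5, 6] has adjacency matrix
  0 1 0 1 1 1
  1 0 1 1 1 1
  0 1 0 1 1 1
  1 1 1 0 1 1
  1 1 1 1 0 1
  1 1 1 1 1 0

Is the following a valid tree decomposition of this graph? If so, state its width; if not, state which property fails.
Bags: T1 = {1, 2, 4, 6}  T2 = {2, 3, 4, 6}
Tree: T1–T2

No — vertex 5 appears in no bag.

A tree decomposition must satisfy three properties: every vertex lies in some bag; for every edge, both endpoints lie together in some bag; and for every vertex, the bags containing it form a connected subtree. Here vertex 5 appears in no bag, so the decomposition is invalid.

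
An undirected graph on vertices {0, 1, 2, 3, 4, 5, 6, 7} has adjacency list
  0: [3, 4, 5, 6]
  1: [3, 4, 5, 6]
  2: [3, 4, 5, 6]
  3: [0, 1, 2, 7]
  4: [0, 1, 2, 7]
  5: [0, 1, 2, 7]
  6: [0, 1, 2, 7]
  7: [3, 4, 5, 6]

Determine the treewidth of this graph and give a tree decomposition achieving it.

Every bag has size at most 5, so the width is 5 − 1 = 4 and tw(G) ≤ 4. For the lower bound: the 5 vertex sets {1,5}, {0,6}, {2,4}, {3}, {7} are disjoint, each induces a connected subgraph, and every pair is joined by at least one edge of G. Contracting each set to a single vertex therefore yields K_{5} as a minor, and since treewidth is minor-monotone, tw(G) ≥ tw(K_{5}) = 4. Combining the bounds, tw(G) = 4.

Treewidth 4.
One such decomposition:
Bags: B1 = {1, 3, 4, 5, 6}  B2 = {0, 3, 4, 5, 6}  B3 = {2, 3, 4, 5, 6}  B4 = {3, 4, 5, 6, 7}
Tree: B1–B2, B2–B3, B3–B4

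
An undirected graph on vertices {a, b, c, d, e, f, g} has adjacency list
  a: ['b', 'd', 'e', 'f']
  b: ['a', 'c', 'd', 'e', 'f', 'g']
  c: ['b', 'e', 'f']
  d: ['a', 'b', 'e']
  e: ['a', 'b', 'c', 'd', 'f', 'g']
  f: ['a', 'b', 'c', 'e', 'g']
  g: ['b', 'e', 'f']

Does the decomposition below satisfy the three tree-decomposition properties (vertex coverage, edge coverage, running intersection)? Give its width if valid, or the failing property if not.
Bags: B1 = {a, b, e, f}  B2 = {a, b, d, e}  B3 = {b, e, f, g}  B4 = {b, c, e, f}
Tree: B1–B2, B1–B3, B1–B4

Yes; width 3.

Vertex coverage: the bags together contain {a, b, c, d, e, f, g}, the full vertex set. Edge coverage: each edge of G has both endpoints in at least one bag. Running intersection: for every vertex, the bags containing it form a connected subtree. All three properties hold, so this is a valid tree decomposition of width max|bag| − 1 = 3, and hence tw(G) ≤ 3.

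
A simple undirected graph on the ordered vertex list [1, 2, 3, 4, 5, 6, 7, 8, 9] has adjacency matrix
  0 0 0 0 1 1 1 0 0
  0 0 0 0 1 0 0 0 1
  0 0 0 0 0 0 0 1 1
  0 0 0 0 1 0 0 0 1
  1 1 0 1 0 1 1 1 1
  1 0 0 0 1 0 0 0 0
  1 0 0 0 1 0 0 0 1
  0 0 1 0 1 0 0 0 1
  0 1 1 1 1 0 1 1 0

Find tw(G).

2

A width-2 tree decomposition is:
Bags: B1 = {5, 8, 9}  B2 = {2, 5, 9}  B3 = {5, 7, 9}  B4 = {3, 8, 9}  B5 = {4, 5, 9}  B6 = {1, 5, 7}  B7 = {1, 5, 6}
Tree: B1–B2, B2–B3, B1–B4, B2–B5, B3–B6, B6–B7
Every bag has size at most 3, so the width is 3 − 1 = 2 and tw(G) ≤ 2. For the lower bound, the 3 vertices {3, 8, 9} are pairwise adjacent, and any tree decomposition puts a clique entirely inside one bag — forcing width ≥ 2. Therefore the treewidth is 2.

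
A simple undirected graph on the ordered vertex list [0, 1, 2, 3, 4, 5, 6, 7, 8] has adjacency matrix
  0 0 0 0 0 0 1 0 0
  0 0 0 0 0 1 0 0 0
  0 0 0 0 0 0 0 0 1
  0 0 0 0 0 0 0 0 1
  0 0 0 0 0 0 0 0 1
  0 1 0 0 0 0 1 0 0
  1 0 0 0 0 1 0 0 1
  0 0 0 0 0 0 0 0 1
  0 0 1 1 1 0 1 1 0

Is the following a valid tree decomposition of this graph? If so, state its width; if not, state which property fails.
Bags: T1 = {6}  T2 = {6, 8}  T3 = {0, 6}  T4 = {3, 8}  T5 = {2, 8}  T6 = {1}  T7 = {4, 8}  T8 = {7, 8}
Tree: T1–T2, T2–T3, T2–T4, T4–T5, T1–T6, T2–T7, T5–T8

No — vertex 5 appears in no bag.

A tree decomposition must satisfy three properties: every vertex lies in some bag; for every edge, both endpoints lie together in some bag; and for every vertex, the bags containing it form a connected subtree. Here vertex 5 appears in no bag, so the decomposition is invalid.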